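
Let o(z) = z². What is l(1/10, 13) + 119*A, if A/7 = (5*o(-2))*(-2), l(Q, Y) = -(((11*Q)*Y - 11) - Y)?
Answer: -333103/10 ≈ -33310.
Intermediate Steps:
l(Q, Y) = 11 + Y - 11*Q*Y (l(Q, Y) = -((11*Q*Y - 11) - Y) = -((-11 + 11*Q*Y) - Y) = -(-11 - Y + 11*Q*Y) = 11 + Y - 11*Q*Y)
A = -280 (A = 7*((5*(-2)²)*(-2)) = 7*((5*4)*(-2)) = 7*(20*(-2)) = 7*(-40) = -280)
l(1/10, 13) + 119*A = (11 + 13 - 11*13/10) + 119*(-280) = (11 + 13 - 11*⅒*13) - 33320 = (11 + 13 - 143/10) - 33320 = 97/10 - 33320 = -333103/10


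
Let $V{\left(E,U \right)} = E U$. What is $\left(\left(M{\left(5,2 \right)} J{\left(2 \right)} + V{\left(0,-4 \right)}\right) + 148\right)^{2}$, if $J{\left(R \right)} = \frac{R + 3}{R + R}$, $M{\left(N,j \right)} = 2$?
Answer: $\frac{90601}{4} \approx 22650.0$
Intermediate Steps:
$J{\left(R \right)} = \frac{3 + R}{2 R}$
$\left(\left(M{\left(5,2 \right)} J{\left(2 \right)} + V{\left(0,-4 \right)}\right) + 148\right)^{2} = \left(\left(2 \frac{3 + 2}{2 \cdot 2} + 0 \left(-4\right)\right) + 148\right)^{2} = \left(\left(2 \cdot \frac{1}{2} \cdot \frac{1}{2} \cdot 5 + 0\right) + 148\right)^{2} = \left(\left(2 \cdot \frac{5}{4} + 0\right) + 148\right)^{2} = \left(\left(\frac{5}{2} + 0\right) + 148\right)^{2} = \left(\frac{5}{2} + 148\right)^{2} = \left(\frac{301}{2}\right)^{2} = \frac{90601}{4}$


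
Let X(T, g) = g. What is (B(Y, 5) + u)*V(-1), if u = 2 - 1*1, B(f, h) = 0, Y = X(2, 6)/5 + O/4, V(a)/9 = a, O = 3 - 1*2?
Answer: -9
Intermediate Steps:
O = 1 (O = 3 - 2 = 1)
V(a) = 9*a
Y = 29/20 (Y = 6/5 + 1/4 = 29/20 ≈ 1.4500)
u = 1 (u = 2 - 1 = 1)
(B(Y, 5) + u)*V(-1) = (0 + 1)*(9*(-1)) = 1*(-9) = -9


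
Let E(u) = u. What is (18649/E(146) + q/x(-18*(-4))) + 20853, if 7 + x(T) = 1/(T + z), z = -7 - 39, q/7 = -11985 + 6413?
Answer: 702496031/26426 ≈ 26584.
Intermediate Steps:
q = -39004 (q = 7*(-11985 + 6413) = 7*(-5572) = -39004)
z = -46
x(T) = -7 + 1/(-46 + T) (x(T) = -7 + 1/(T - 46) = -7 + 1/(-46 + T))
(18649/E(146) + q/x(-18*(-4))) + 20853 = (18649/146 - 39004*(-46 - 18*(-4))/(323 - (-126)*(-4))) + 20853 = (18649*(1/146) - 39004*(-46 + 72)/(323 - 7*72)) + 20853 = (18649/146 - 39004*26/(323 - 504)) + 20853 = (18649/146 - 39004/((1/26)*(-181))) + 20853 = (18649/146 - 39004/(-181/26)) + 20853 = (18649/146 - 39004*(-26/181)) + 20853 = (18649/146 + 1014104/181) + 20853 = 151434653/26426 + 20853 = 702496031/26426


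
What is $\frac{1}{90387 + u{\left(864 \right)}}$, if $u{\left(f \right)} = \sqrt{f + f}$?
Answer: $\frac{10043}{907756449} - \frac{8 \sqrt{3}}{2723269347} \approx 1.1058 \cdot 10^{-5}$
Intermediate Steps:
$u{\left(f \right)} = \sqrt{2} \sqrt{f}$ ($u{\left(f \right)} = \sqrt{2 f} = \sqrt{2} \sqrt{f}$)
$\frac{1}{90387 + u{\left(864 \right)}} = \frac{1}{90387 + \sqrt{2} \sqrt{864}} = \frac{1}{90387 + \sqrt{2} \cdot 12 \sqrt{6}} = \frac{1}{90387 + 24 \sqrt{3}}$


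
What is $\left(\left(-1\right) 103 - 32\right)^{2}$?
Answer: $18225$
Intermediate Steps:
$\left(\left(-1\right) 103 - 32\right)^{2} = \left(-103 - 32\right)^{2} = \left(-135\right)^{2} = 18225$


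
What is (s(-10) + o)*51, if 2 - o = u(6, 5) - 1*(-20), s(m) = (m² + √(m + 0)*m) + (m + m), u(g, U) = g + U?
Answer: 2601 - 510*I*√10 ≈ 2601.0 - 1612.8*I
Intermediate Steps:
u(g, U) = U + g
s(m) = m² + m^(3/2) + 2*m (s(m) = (m² + √m*m) + 2*m = (m² + m^(3/2)) + 2*m = m² + m^(3/2) + 2*m)
o = -29 (o = 2 - ((5 + 6) - 1*(-20)) = 2 - (11 + 20) = 2 - 1*31 = 2 - 31 = -29)
(s(-10) + o)*51 = (((-10)² + (-10)^(3/2) + 2*(-10)) - 29)*51 = ((100 - 10*I*√10 - 20) - 29)*51 = ((80 - 10*I*√10) - 29)*51 = (51 - 10*I*√10)*51 = 2601 - 510*I*√10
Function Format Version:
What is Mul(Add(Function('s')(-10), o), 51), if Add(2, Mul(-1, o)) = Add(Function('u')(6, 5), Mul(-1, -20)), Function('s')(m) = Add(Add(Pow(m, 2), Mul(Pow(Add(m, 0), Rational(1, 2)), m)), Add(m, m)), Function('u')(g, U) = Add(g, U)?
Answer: Add(2601, Mul(-510, I, Pow(10, Rational(1, 2)))) ≈ Add(2601.0, Mul(-1612.8, I))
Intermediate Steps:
Function('u')(g, U) = Add(U, g)
Function('s')(m) = Add(Pow(m, 2), Pow(m, Rational(3, 2)), Mul(2, m)) (Function('s')(m) = Add(Add(Pow(m, 2), Mul(Pow(m, Rational(1, 2)), m)), Mul(2, m)) = Add(Add(Pow(m, 2), Pow(m, Rational(3, 2))), Mul(2, m)) = Add(Pow(m, 2), Pow(m, Rational(3, 2)), Mul(2, m)))
o = -29 (o = Add(2, Mul(-1, Add(Add(5, 6), Mul(-1, -20)))) = Add(2, Mul(-1, Add(11, 20))) = Add(2, Mul(-1, 31)) = Add(2, -31) = -29)
Mul(Add(Function('s')(-10), o), 51) = Mul(Add(Add(Pow(-10, 2), Pow(-10, Rational(3, 2)), Mul(2, -10)), -29), 51) = Mul(Add(Add(100, Mul(-10, I, Pow(10, Rational(1, 2))), -20), -29), 51) = Mul(Add(Add(80, Mul(-10, I, Pow(10, Rational(1, 2)))), -29), 51) = Mul(Add(51, Mul(-10, I, Pow(10, Rational(1, 2)))), 51) = Add(2601, Mul(-510, I, Pow(10, Rational(1, 2))))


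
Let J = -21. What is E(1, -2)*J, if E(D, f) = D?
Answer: -21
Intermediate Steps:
E(1, -2)*J = 1*(-21) = -21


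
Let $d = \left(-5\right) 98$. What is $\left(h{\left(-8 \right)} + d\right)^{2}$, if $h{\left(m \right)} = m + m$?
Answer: $256036$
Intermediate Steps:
$d = -490$
$h{\left(m \right)} = 2 m$
$\left(h{\left(-8 \right)} + d\right)^{2} = \left(2 \left(-8\right) - 490\right)^{2} = \left(-16 - 490\right)^{2} = \left(-506\right)^{2} = 256036$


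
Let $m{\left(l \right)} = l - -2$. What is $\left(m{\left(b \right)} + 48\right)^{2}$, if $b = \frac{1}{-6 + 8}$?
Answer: $\frac{10201}{4} \approx 2550.3$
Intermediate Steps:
$b = \frac{1}{2} \approx 0.5$
$m{\left(l \right)} = 2 + l$ ($m{\left(l \right)} = l + 2 = 2 + l$)
$\left(m{\left(b \right)} + 48\right)^{2} = \left(\left(2 + \frac{1}{2}\right) + 48\right)^{2} = \left(\frac{5}{2} + 48\right)^{2} = \left(\frac{101}{2}\right)^{2} = \frac{10201}{4}$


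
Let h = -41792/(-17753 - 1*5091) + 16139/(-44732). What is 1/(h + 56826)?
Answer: 255464452/14517398139459 ≈ 1.7597e-5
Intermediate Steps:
h = 375190107/255464452 (h = -41792/(-17753 - 5091) + 16139*(-1/44732) = -41792/(-22844) - 16139/44732 = -41792*(-1/22844) - 16139/44732 = 10448/5711 - 16139/44732 = 375190107/255464452 ≈ 1.4687)
1/(h + 56826) = 1/(375190107/255464452 + 56826) = 1/(14517398139459/255464452) = 255464452/14517398139459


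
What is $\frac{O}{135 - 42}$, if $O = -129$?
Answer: $- \frac{43}{31} \approx -1.3871$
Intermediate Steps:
$\frac{O}{135 - 42} = - \frac{129}{135 - 42} = - \frac{129}{93} = \left(-129\right) \frac{1}{93} = - \frac{43}{31}$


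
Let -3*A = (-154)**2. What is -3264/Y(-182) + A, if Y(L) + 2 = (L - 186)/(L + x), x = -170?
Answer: -94204/21 ≈ -4485.9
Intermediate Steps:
Y(L) = -2 + (-186 + L)/(-170 + L) (Y(L) = -2 + (L - 186)/(L - 170) = -2 + (-186 + L)/(-170 + L))
A = -23716/3 (A = -1/3*(-154)**2 = -1/3*23716 = -23716/3 ≈ -7905.3)
-3264/Y(-182) + A = -3264*(-170 - 182)/(154 - 1*(-182)) - 23716/3 = -3264*(-352/(154 + 182)) - 23716/3 = -3264/((-1/352*336)) - 23716/3 = -3264/(-21/22) - 23716/3 = -3264*(-22/21) - 23716/3 = 23936/7 - 23716/3 = -94204/21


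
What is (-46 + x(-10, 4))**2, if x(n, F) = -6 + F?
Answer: 2304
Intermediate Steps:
(-46 + x(-10, 4))**2 = (-46 + (-6 + 4))**2 = (-46 - 2)**2 = (-48)**2 = 2304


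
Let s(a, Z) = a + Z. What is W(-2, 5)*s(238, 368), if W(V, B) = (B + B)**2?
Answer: 60600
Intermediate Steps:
W(V, B) = 4*B**2 (W(V, B) = (2*B)**2 = 4*B**2)
s(a, Z) = Z + a
W(-2, 5)*s(238, 368) = (4*5**2)*(368 + 238) = (4*25)*606 = 100*606 = 60600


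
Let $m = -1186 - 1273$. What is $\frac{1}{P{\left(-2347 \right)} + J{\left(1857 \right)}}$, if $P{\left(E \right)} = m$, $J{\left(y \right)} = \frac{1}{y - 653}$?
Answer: $- \frac{1204}{2960635} \approx -0.00040667$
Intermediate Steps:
$m = -2459$ ($m = -1186 - 1273 = -2459$)
$J{\left(y \right)} = \frac{1}{-653 + y}$
$P{\left(E \right)} = -2459$
$\frac{1}{P{\left(-2347 \right)} + J{\left(1857 \right)}} = \frac{1}{-2459 + \frac{1}{-653 + 1857}} = \frac{1}{-2459 + \frac{1}{1204}} = \frac{1}{- \frac{2960635}{1204}} = - \frac{1204}{2960635}$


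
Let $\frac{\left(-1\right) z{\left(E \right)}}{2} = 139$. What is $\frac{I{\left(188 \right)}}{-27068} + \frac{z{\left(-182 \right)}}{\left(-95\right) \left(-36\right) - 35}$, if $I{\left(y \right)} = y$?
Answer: $- \frac{2040321}{22906295} \approx -0.089072$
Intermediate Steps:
$z{\left(E \right)} = -278$ ($z{\left(E \right)} = \left(-2\right) 139 = -278$)
$\frac{I{\left(188 \right)}}{-27068} + \frac{z{\left(-182 \right)}}{\left(-95\right) \left(-36\right) - 35} = \frac{188}{-27068} - \frac{278}{\left(-95\right) \left(-36\right) - 35} = 188 \left(- \frac{1}{27068}\right) - \frac{278}{3420 - 35} = - \frac{47}{6767} - \frac{278}{3385} = - \frac{2040321}{22906295}$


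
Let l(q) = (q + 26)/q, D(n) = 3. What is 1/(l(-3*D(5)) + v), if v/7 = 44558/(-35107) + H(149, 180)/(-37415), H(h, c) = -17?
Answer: -1688822235/18188864314 ≈ -0.092849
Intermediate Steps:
l(q) = (26 + q)/q
v = -1666540751/187646915 (v = 7*(44558/(-35107) - 17/(-37415)) = 7*(44558*(-1/35107) - 17*(-1/37415)) = 7*(-44558/35107 + 17/37415) = 7*(-1666540751/1313528405) = -1666540751/187646915 ≈ -8.8813)
1/(l(-3*D(5)) + v) = 1/((26 - 3*3)/((-3*3)) - 1666540751/187646915) = 1/((26 - 9)/(-9) - 1666540751/187646915) = 1/(-⅑*17 - 1666540751/187646915) = 1/(-17/9 - 1666540751/187646915) = 1/(-18188864314/1688822235) = -1688822235/18188864314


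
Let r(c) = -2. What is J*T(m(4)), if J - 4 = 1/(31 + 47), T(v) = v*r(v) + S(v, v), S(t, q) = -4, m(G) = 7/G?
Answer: -1565/52 ≈ -30.096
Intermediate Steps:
T(v) = -4 - 2*v (T(v) = v*(-2) - 4 = -2*v - 4 = -4 - 2*v)
J = 313/78 (J = 4 + 1/(31 + 47) = 4 + 1/78 = 313/78 ≈ 4.0128)
J*T(m(4)) = 313*(-4 - 14/4)/78 = 313*(-4 - 2*7/4)/78 = 313*(-4 - 7/2)/78 = (313/78)*(-15/2) = -1565/52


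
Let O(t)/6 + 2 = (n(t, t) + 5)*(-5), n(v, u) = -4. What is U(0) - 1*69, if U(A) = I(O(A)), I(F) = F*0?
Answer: -69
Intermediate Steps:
O(t) = -42 (O(t) = -12 + 6*((-4 + 5)*(-5)) = -12 + 6*(1*(-5)) = -12 + 6*(-5) = -12 - 30 = -42)
I(F) = 0
U(A) = 0
U(0) - 1*69 = 0 - 1*69 = 0 - 69 = -69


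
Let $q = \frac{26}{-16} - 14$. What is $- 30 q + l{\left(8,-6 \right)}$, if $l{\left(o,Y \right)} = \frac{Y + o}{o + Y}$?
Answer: $\frac{1879}{4} \approx 469.75$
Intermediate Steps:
$l{\left(o,Y \right)} = 1$ ($l{\left(o,Y \right)} = \frac{Y + o}{Y + o} = 1$)
$q = - \frac{125}{8}$ ($q = 26 \left(- \frac{1}{16}\right) - 14 = - \frac{13}{8} - 14 = - \frac{125}{8} \approx -15.625$)
$- 30 q + l{\left(8,-6 \right)} = \left(-30\right) \left(- \frac{125}{8}\right) + 1 = \frac{1875}{4} + 1 = \frac{1879}{4}$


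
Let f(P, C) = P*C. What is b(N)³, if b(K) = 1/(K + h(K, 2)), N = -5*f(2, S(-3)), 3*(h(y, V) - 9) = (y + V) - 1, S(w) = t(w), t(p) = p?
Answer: 27/3241792 ≈ 8.3287e-6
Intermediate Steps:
S(w) = w
h(y, V) = 26/3 + V/3 + y/3 (h(y, V) = 9 + ((y + V) - 1)/3 = 9 + ((V + y) - 1)/3 = 9 + (-1 + V + y)/3 = 9 + (-⅓ + V/3 + y/3) = 26/3 + V/3 + y/3)
f(P, C) = C*P
N = 30 (N = -(-15)*2 = -5*(-6) = 30)
b(K) = 1/(28/3 + 4*K/3) (b(K) = 1/(K + (26/3 + (⅓)*2 + K/3)) = 1/(K + (26/3 + ⅔ + K/3)) = 1/(K + (28/3 + K/3)) = 1/(28/3 + 4*K/3))
b(N)³ = (3/(4*(7 + 30)))³ = ((¾)/37)³ = ((¾)*(1/37))³ = (3/148)³ = 27/3241792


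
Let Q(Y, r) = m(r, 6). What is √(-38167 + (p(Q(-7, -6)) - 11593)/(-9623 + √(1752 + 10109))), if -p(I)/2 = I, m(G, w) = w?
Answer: √(-367269436 + 38167*√11861)/√(9623 - √11861) ≈ 195.36*I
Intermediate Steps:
Q(Y, r) = 6
p(I) = -2*I
√(-38167 + (p(Q(-7, -6)) - 11593)/(-9623 + √(1752 + 10109))) = √(-38167 + (-2*6 - 11593)/(-9623 + √(1752 + 10109))) = √(-38167 + (-12 - 11593)/(-9623 + √11861)) = √(-38167 - 11605/(-9623 + √11861))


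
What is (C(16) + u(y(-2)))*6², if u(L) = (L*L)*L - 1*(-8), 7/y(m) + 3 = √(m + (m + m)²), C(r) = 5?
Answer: 1947744/125 + 506268*√14/125 ≈ 30736.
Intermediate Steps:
y(m) = 7/(-3 + √(m + 4*m²)) (y(m) = 7/(-3 + √(m + (m + m)²)) = 7/(-3 + √(m + (2*m)²)) = 7/(-3 + √(m + 4*m²)))
u(L) = 8 + L³ (u(L) = L²*L + 8 = L³ + 8 = 8 + L³)
(C(16) + u(y(-2)))*6² = (5 + (8 + (7/(-3 + √(-2*(1 + 4*(-2)))))³))*6² = (5 + (8 + (7/(-3 + √(-2*(1 - 8))))³))*36 = (5 + (8 + (7/(-3 + √(-2*(-7))))³))*36 = (5 + (8 + (7/(-3 + √14))³))*36 = (5 + (8 + 343/(-3 + √14)³))*36 = (13 + 343/(-3 + √14)³)*36 = 468 + 12348/(-3 + √14)³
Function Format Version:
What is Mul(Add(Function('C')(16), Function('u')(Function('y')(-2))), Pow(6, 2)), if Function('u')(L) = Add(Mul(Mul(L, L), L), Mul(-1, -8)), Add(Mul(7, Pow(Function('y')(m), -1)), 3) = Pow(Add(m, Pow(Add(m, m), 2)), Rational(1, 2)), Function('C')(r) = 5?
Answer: Add(Rational(1947744, 125), Mul(Rational(506268, 125), Pow(14, Rational(1, 2)))) ≈ 30736.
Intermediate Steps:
Function('y')(m) = Mul(7, Pow(Add(-3, Pow(Add(m, Mul(4, Pow(m, 2))), Rational(1, 2))), -1)) (Function('y')(m) = Mul(7, Pow(Add(-3, Pow(Add(m, Pow(Add(m, m), 2)), Rational(1, 2))), -1)) = Mul(7, Pow(Add(-3, Pow(Add(m, Pow(Mul(2, m), 2)), Rational(1, 2))), -1)) = Mul(7, Pow(Add(-3, Pow(Add(m, Mul(4, Pow(m, 2))), Rational(1, 2))), -1)))
Function('u')(L) = Add(8, Pow(L, 3)) (Function('u')(L) = Add(Mul(Pow(L, 2), L), 8) = Add(Pow(L, 3), 8) = Add(8, Pow(L, 3)))
Mul(Add(Function('C')(16), Function('u')(Function('y')(-2))), Pow(6, 2)) = Mul(Add(5, Add(8, Pow(Mul(7, Pow(Add(-3, Pow(Mul(-2, Add(1, Mul(4, -2))), Rational(1, 2))), -1)), 3))), Pow(6, 2)) = Mul(Add(5, Add(8, Pow(Mul(7, Pow(Add(-3, Pow(Mul(-2, Add(1, -8)), Rational(1, 2))), -1)), 3))), 36) = Mul(Add(5, Add(8, Pow(Mul(7, Pow(Add(-3, Pow(Mul(-2, -7), Rational(1, 2))), -1)), 3))), 36) = Mul(Add(5, Add(8, Pow(Mul(7, Pow(Add(-3, Pow(14, Rational(1, 2))), -1)), 3))), 36) = Mul(Add(5, Add(8, Mul(343, Pow(Add(-3, Pow(14, Rational(1, 2))), -3)))), 36) = Mul(Add(13, Mul(343, Pow(Add(-3, Pow(14, Rational(1, 2))), -3))), 36) = Add(468, Mul(12348, Pow(Add(-3, Pow(14, Rational(1, 2))), -3)))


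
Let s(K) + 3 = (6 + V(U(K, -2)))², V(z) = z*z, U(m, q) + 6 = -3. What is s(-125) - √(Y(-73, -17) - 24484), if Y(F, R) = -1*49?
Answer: 7566 - I*√24533 ≈ 7566.0 - 156.63*I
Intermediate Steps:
Y(F, R) = -49
U(m, q) = -9 (U(m, q) = -6 - 3 = -9)
V(z) = z²
s(K) = 7566 (s(K) = -3 + (6 + (-9)²)² = -3 + (6 + 81)² = -3 + 87² = -3 + 7569 = 7566)
s(-125) - √(Y(-73, -17) - 24484) = 7566 - √(-49 - 24484) = 7566 - √(-24533) = 7566 - I*√24533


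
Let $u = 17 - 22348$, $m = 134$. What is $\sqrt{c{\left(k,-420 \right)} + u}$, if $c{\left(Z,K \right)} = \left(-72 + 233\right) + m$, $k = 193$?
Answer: $2 i \sqrt{5509} \approx 148.45 i$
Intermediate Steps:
$u = -22331$ ($u = 17 - 22348 = -22331$)
$c{\left(Z,K \right)} = 295$ ($c{\left(Z,K \right)} = \left(-72 + 233\right) + 134 = 161 + 134 = 295$)
$\sqrt{c{\left(k,-420 \right)} + u} = \sqrt{295 - 22331} = \sqrt{-22036} = 2 i \sqrt{5509}$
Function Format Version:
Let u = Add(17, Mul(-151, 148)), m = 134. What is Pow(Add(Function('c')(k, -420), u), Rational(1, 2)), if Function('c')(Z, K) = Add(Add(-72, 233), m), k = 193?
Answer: Mul(2, I, Pow(5509, Rational(1, 2))) ≈ Mul(148.45, I)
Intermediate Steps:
u = -22331 (u = Add(17, -22348) = -22331)
Function('c')(Z, K) = 295 (Function('c')(Z, K) = Add(Add(-72, 233), 134) = Add(161, 134) = 295)
Pow(Add(Function('c')(k, -420), u), Rational(1, 2)) = Pow(Add(295, -22331), Rational(1, 2)) = Pow(-22036, Rational(1, 2)) = Mul(2, I, Pow(5509, Rational(1, 2)))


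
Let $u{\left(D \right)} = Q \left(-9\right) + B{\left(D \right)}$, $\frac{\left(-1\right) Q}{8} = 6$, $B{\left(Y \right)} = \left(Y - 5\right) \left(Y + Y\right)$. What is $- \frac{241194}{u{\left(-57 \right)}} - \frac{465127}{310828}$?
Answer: $- \frac{6538191761}{194267500} \approx -33.656$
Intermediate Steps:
$B{\left(Y \right)} = 2 Y \left(-5 + Y\right)$ ($B{\left(Y \right)} = \left(-5 + Y\right) 2 Y = 2 Y \left(-5 + Y\right)$)
$Q = -48$ ($Q = \left(-8\right) 6 = -48$)
$u{\left(D \right)} = 432 + 2 D \left(-5 + D\right)$ ($u{\left(D \right)} = \left(-48\right) \left(-9\right) + 2 D \left(-5 + D\right) = 432 + 2 D \left(-5 + D\right)$)
$- \frac{241194}{u{\left(-57 \right)}} - \frac{465127}{310828} = - \frac{241194}{432 + 2 \left(-57\right) \left(-5 - 57\right)} - \frac{465127}{310828} = - \frac{241194}{432 + 2 \left(-57\right) \left(-62\right)} - \frac{465127}{310828} = - \frac{241194}{432 + 7068} - \frac{465127}{310828} = - \frac{241194}{7500} - \frac{465127}{310828} = \left(-241194\right) \frac{1}{7500} - \frac{465127}{310828} = - \frac{40199}{1250} - \frac{465127}{310828} = - \frac{6538191761}{194267500}$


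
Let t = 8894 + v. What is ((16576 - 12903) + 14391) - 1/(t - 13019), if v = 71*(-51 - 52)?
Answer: 206616033/11438 ≈ 18064.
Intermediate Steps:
v = -7313 (v = 71*(-103) = -7313)
t = 1581 (t = 8894 - 7313 = 1581)
((16576 - 12903) + 14391) - 1/(t - 13019) = ((16576 - 12903) + 14391) - 1/(1581 - 13019) = (3673 + 14391) - 1/(-11438) = 18064 - 1*(-1/11438) = 18064 + 1/11438 = 206616033/11438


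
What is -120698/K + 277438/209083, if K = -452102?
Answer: 1537409945/964559617 ≈ 1.5939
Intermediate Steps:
-120698/K + 277438/209083 = -120698/(-452102) + 277438/209083 = -120698*(-1/452102) + 277438*(1/209083) = 60349/226051 + 5662/4267 = 1537409945/964559617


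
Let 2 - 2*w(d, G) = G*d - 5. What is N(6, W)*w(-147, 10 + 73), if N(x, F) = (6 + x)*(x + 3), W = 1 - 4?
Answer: 659232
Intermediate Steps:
w(d, G) = 7/2 - G*d/2 (w(d, G) = 1 - (G*d - 5)/2 = 1 - (-5 + G*d)/2 = 1 + (5/2 - G*d/2) = 7/2 - G*d/2)
W = -3
N(x, F) = (3 + x)*(6 + x) (N(x, F) = (6 + x)*(3 + x) = (3 + x)*(6 + x))
N(6, W)*w(-147, 10 + 73) = (18 + 6² + 9*6)*(7/2 - ½*(10 + 73)*(-147)) = (18 + 36 + 54)*(7/2 - ½*83*(-147)) = 108*(7/2 + 12201/2) = 108*6104 = 659232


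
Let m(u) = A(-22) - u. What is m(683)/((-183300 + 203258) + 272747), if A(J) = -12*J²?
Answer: -6491/292705 ≈ -0.022176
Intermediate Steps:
m(u) = -5808 - u (m(u) = -12*(-22)² - u = -12*484 - u = -5808 - u)
m(683)/((-183300 + 203258) + 272747) = (-5808 - 1*683)/((-183300 + 203258) + 272747) = (-5808 - 683)/(19958 + 272747) = -6491/292705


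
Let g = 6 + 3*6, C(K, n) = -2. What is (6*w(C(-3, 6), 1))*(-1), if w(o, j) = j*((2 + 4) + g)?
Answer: -180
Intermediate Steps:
g = 24 (g = 6 + 18 = 24)
w(o, j) = 30*j (w(o, j) = j*((2 + 4) + 24) = j*(6 + 24) = j*30 = 30*j)
(6*w(C(-3, 6), 1))*(-1) = (6*(30*1))*(-1) = (6*30)*(-1) = 180*(-1) = -180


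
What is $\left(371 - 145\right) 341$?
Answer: $77066$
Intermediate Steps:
$\left(371 - 145\right) 341 = 226 \cdot 341 = 77066$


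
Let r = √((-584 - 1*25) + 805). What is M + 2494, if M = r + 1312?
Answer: 3820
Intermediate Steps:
r = 14 (r = √((-584 - 25) + 805) = √(-609 + 805) = √196 = 14)
M = 1326 (M = 14 + 1312 = 1326)
M + 2494 = 1326 + 2494 = 3820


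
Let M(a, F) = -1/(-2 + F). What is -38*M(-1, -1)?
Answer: -38/3 ≈ -12.667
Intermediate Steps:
-38*M(-1, -1) = -(-38)/(-2 - 1) = -(-38)/(-3) = -(-38)*(-1)/3 = -38*⅓ = -38/3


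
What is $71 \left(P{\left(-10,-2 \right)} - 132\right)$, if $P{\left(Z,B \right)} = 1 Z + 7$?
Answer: $-9585$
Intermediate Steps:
$P{\left(Z,B \right)} = 7 + Z$ ($P{\left(Z,B \right)} = Z + 7 = 7 + Z$)
$71 \left(P{\left(-10,-2 \right)} - 132\right) = 71 \left(\left(7 - 10\right) - 132\right) = 71 \left(-3 - 132\right) = 71 \left(-135\right) = -9585$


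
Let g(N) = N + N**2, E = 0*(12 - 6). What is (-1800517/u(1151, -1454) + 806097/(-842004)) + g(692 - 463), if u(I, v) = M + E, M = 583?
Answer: 8112858658607/163629444 ≈ 49581.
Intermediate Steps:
E = 0 (E = 0*6 = 0)
u(I, v) = 583 (u(I, v) = 583 + 0 = 583)
(-1800517/u(1151, -1454) + 806097/(-842004)) + g(692 - 463) = (-1800517/583 + 806097/(-842004)) + (692 - 463)*(1 + (692 - 463)) = (-1800517*1/583 + 806097*(-1/842004)) + 229*(1 + 229) = (-1800517/583 - 268699/280668) + 229*230 = -505504156873/163629444 + 52670 = 8112858658607/163629444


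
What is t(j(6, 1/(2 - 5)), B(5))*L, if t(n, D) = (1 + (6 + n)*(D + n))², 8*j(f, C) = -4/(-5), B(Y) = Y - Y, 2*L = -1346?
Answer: -17444833/10000 ≈ -1744.5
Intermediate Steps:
L = -673 (L = (½)*(-1346) = -673)
B(Y) = 0
j(f, C) = ⅒ (j(f, C) = (-4/(-5))/8 = (-4*(-⅕))/8 = (⅛)*(⅘) = ⅒)
t(j(6, 1/(2 - 5)), B(5))*L = (1 + (⅒)² + 6*0 + 6*(⅒) + 0*(⅒))²*(-673) = (1 + 1/100 + 0 + ⅗ + 0)²*(-673) = (161/100)²*(-673) = (25921/10000)*(-673) = -17444833/10000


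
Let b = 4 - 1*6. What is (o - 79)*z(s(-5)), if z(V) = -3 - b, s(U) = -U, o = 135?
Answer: -56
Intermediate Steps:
b = -2 (b = 4 - 6 = -2)
z(V) = -1 (z(V) = -3 - 1*(-2) = -3 + 2 = -1)
(o - 79)*z(s(-5)) = (135 - 79)*(-1) = 56*(-1) = -56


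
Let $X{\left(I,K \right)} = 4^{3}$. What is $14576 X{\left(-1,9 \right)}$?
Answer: $932864$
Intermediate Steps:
$X{\left(I,K \right)} = 64$
$14576 X{\left(-1,9 \right)} = 14576 \cdot 64 = 932864$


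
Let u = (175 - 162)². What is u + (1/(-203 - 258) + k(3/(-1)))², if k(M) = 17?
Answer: 97318945/212521 ≈ 457.93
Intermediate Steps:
u = 169 (u = 13² = 169)
u + (1/(-203 - 258) + k(3/(-1)))² = 169 + (1/(-203 - 258) + 17)² = 169 + (1/(-461) + 17)² = 169 + (-1/461 + 17)² = 169 + (7836/461)² = 169 + 61402896/212521 = 97318945/212521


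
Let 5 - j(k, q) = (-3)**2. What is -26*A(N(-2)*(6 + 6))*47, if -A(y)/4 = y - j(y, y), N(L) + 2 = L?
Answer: -215072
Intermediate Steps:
j(k, q) = -4 (j(k, q) = 5 - 1*(-3)**2 = 5 - 1*9 = 5 - 9 = -4)
N(L) = -2 + L
A(y) = -16 - 4*y (A(y) = -4*(y - 1*(-4)) = -4*(y + 4) = -4*(4 + y) = -16 - 4*y)
-26*A(N(-2)*(6 + 6))*47 = -26*(-16 - 4*(-2 - 2)*(6 + 6))*47 = -26*(-16 - (-16)*12)*47 = -26*(-16 - 4*(-48))*47 = -26*(-16 + 192)*47 = -26*176*47 = -4576*47 = -215072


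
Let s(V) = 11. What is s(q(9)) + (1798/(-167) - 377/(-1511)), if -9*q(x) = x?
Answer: 121888/252337 ≈ 0.48304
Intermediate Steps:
q(x) = -x/9
s(q(9)) + (1798/(-167) - 377/(-1511)) = 11 + (1798/(-167) - 377/(-1511)) = 11 + (1798*(-1/167) - 377*(-1/1511)) = 11 + (-1798/167 + 377/1511) = 11 - 2653819/252337 = 121888/252337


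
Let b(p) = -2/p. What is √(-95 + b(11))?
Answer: I*√11517/11 ≈ 9.7561*I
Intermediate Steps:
√(-95 + b(11)) = √(-95 - 2/11) = √(-1047/11) = I*√11517/11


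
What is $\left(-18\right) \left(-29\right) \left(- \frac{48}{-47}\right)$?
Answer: $\frac{25056}{47} \approx 533.11$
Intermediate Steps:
$\left(-18\right) \left(-29\right) \left(- \frac{48}{-47}\right) = 522 \left(\left(-48\right) \left(- \frac{1}{47}\right)\right) = 522 \cdot \frac{48}{47} = \frac{25056}{47}$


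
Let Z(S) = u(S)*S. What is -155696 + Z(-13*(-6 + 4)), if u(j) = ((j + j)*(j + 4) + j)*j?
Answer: 916440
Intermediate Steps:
u(j) = j*(j + 2*j*(4 + j)) (u(j) = ((2*j)*(4 + j) + j)*j = (2*j*(4 + j) + j)*j = (j + 2*j*(4 + j))*j = j*(j + 2*j*(4 + j)))
Z(S) = S³*(9 + 2*S) (Z(S) = (S²*(9 + 2*S))*S = S³*(9 + 2*S))
-155696 + Z(-13*(-6 + 4)) = -155696 + (-13*(-6 + 4))³*(9 + 2*(-13*(-6 + 4))) = -155696 + (-13*(-2))³*(9 + 2*(-13*(-2))) = -155696 + 26³*(9 + 2*26) = -155696 + 17576*(9 + 52) = -155696 + 17576*61 = -155696 + 1072136 = 916440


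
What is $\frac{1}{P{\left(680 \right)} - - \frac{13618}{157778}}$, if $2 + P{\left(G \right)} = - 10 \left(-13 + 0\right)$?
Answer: $\frac{78889}{10104601} \approx 0.0078072$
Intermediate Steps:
$P{\left(G \right)} = 128$ ($P{\left(G \right)} = -2 - 10 \left(-13 + 0\right) = -2 - -130 = -2 + 130 = 128$)
$\frac{1}{P{\left(680 \right)} - - \frac{13618}{157778}} = \frac{1}{128 - - \frac{13618}{157778}} = \frac{1}{128 - \left(-13618\right) \frac{1}{157778}} = \frac{1}{128 - - \frac{6809}{78889}} = \frac{1}{128 + \frac{6809}{78889}} = \frac{1}{\frac{10104601}{78889}} = \frac{78889}{10104601}$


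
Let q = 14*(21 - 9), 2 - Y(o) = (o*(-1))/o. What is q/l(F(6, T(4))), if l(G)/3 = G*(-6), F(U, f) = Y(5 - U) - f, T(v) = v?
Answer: 28/3 ≈ 9.3333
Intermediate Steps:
Y(o) = 3 (Y(o) = 2 - o*(-1)/o = 2 - (-o)/o = 2 - 1*(-1) = 2 + 1 = 3)
q = 168 (q = 14*12 = 168)
F(U, f) = 3 - f
l(G) = -18*G (l(G) = 3*(G*(-6)) = 3*(-6*G) = -18*G)
q/l(F(6, T(4))) = 168/((-18*(3 - 1*4))) = 168/((-18*(3 - 4))) = 168/((-18*(-1))) = 168/18 = 168*(1/18) = 28/3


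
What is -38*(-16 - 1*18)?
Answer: 1292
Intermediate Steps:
-38*(-16 - 1*18) = -38*(-16 - 18) = -38*(-34) = 1292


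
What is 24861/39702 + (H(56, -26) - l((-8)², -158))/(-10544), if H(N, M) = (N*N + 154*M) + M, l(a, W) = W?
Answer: 6069897/8721206 ≈ 0.69599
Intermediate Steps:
H(N, M) = N² + 155*M (H(N, M) = (N² + 154*M) + M = N² + 155*M)
24861/39702 + (H(56, -26) - l((-8)², -158))/(-10544) = 24861/39702 + ((56² + 155*(-26)) - 1*(-158))/(-10544) = 24861*(1/39702) + ((3136 - 4030) + 158)*(-1/10544) = 8287/13234 + (-894 + 158)*(-1/10544) = 8287/13234 - 736*(-1/10544) = 8287/13234 + 46/659 = 6069897/8721206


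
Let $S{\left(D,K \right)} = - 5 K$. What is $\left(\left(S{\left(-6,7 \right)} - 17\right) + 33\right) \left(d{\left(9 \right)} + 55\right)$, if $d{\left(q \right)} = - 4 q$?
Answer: $-361$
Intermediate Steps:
$\left(\left(S{\left(-6,7 \right)} - 17\right) + 33\right) \left(d{\left(9 \right)} + 55\right) = \left(\left(\left(-5\right) 7 - 17\right) + 33\right) \left(\left(-4\right) 9 + 55\right) = \left(\left(-35 - 17\right) + 33\right) \left(-36 + 55\right) = \left(-52 + 33\right) 19 = \left(-19\right) 19 = -361$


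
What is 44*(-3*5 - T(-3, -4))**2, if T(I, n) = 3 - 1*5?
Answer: 7436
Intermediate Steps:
T(I, n) = -2 (T(I, n) = 3 - 5 = -2)
44*(-3*5 - T(-3, -4))**2 = 44*(-3*5 - 1*(-2))**2 = 44*(-15 + 2)**2 = 44*(-13)**2 = 44*169 = 7436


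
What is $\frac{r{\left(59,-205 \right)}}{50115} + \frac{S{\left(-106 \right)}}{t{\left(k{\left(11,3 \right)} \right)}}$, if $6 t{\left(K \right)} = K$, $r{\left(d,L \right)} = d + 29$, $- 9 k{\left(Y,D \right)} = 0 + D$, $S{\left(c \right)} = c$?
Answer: $\frac{95619508}{50115} \approx 1908.0$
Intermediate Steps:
$k{\left(Y,D \right)} = - \frac{D}{9}$ ($k{\left(Y,D \right)} = - \frac{0 + D}{9} = - \frac{D}{9}$)
$r{\left(d,L \right)} = 29 + d$
$t{\left(K \right)} = \frac{K}{6}$
$\frac{r{\left(59,-205 \right)}}{50115} + \frac{S{\left(-106 \right)}}{t{\left(k{\left(11,3 \right)} \right)}} = \frac{29 + 59}{50115} - \frac{106}{\frac{1}{6} \left(\left(- \frac{1}{9}\right) 3\right)} = 88 \cdot \frac{1}{50115} - \frac{106}{\frac{1}{6} \left(- \frac{1}{3}\right)} = \frac{88}{50115} - \frac{106}{- \frac{1}{18}} = \frac{88}{50115} - -1908 = \frac{88}{50115} + 1908 = \frac{95619508}{50115}$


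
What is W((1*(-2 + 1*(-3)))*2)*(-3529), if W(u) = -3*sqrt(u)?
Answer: 10587*I*sqrt(10) ≈ 33479.0*I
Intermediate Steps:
W((1*(-2 + 1*(-3)))*2)*(-3529) = -3*sqrt(2)*sqrt(-2 + 1*(-3))*(-3529) = -3*sqrt(2)*sqrt(-2 - 3)*(-3529) = -3*sqrt(2)*(I*sqrt(5))*(-3529) = -3*I*sqrt(10)*(-3529) = 10587*I*sqrt(10)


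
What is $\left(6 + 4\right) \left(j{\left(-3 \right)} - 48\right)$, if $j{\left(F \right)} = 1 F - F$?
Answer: $-480$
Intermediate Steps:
$j{\left(F \right)} = 0$ ($j{\left(F \right)} = F - F = 0$)
$\left(6 + 4\right) \left(j{\left(-3 \right)} - 48\right) = \left(6 + 4\right) \left(0 - 48\right) = 10 \left(-48\right) = -480$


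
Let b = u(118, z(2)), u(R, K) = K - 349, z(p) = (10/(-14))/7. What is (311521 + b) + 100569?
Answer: 20175304/49 ≈ 4.1174e+5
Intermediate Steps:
z(p) = -5/49 (z(p) = (10*(-1/14))*(1/7) = -5/7*1/7 = -5/49)
u(R, K) = -349 + K
b = -17106/49 (b = -349 - 5/49 = -17106/49 ≈ -349.10)
(311521 + b) + 100569 = (311521 - 17106/49) + 100569 = 15247423/49 + 100569 = 20175304/49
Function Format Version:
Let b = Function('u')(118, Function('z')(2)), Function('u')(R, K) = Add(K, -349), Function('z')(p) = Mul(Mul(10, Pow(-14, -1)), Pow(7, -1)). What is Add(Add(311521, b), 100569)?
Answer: Rational(20175304, 49) ≈ 4.1174e+5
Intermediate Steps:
Function('z')(p) = Rational(-5, 49) (Function('z')(p) = Mul(Mul(10, Rational(-1, 14)), Rational(1, 7)) = Mul(Rational(-5, 7), Rational(1, 7)) = Rational(-5, 49))
Function('u')(R, K) = Add(-349, K)
b = Rational(-17106, 49) (b = Add(-349, Rational(-5, 49)) = Rational(-17106, 49) ≈ -349.10)
Add(Add(311521, b), 100569) = Add(Add(311521, Rational(-17106, 49)), 100569) = Add(Rational(15247423, 49), 100569) = Rational(20175304, 49)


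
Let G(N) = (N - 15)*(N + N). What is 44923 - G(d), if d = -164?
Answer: -13789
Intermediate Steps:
G(N) = 2*N*(-15 + N) (G(N) = (-15 + N)*(2*N) = 2*N*(-15 + N))
44923 - G(d) = 44923 - 2*(-164)*(-15 - 164) = 44923 - 2*(-164)*(-179) = 44923 - 1*58712 = 44923 - 58712 = -13789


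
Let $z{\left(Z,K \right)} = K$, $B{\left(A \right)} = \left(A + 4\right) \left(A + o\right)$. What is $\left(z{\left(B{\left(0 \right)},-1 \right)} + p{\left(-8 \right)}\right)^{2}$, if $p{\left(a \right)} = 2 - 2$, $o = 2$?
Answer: $1$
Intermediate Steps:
$B{\left(A \right)} = \left(2 + A\right) \left(4 + A\right)$ ($B{\left(A \right)} = \left(A + 4\right) \left(A + 2\right) = \left(4 + A\right) \left(2 + A\right) = \left(2 + A\right) \left(4 + A\right)$)
$p{\left(a \right)} = 0$ ($p{\left(a \right)} = 2 - 2 = 0$)
$\left(z{\left(B{\left(0 \right)},-1 \right)} + p{\left(-8 \right)}\right)^{2} = \left(-1 + 0\right)^{2} = \left(-1\right)^{2} = 1$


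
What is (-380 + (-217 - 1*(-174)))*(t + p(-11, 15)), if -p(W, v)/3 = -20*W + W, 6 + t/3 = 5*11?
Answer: 203040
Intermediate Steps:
t = 147 (t = -18 + 3*(5*11) = -18 + 3*55 = -18 + 165 = 147)
p(W, v) = 57*W (p(W, v) = -3*(-20*W + W) = -(-57)*W = 57*W)
(-380 + (-217 - 1*(-174)))*(t + p(-11, 15)) = (-380 + (-217 - 1*(-174)))*(147 + 57*(-11)) = (-380 + (-217 + 174))*(147 - 627) = (-380 - 43)*(-480) = -423*(-480) = 203040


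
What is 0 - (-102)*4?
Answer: 408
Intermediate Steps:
0 - (-102)*4 = 0 - 34*(-12) = 0 + 408 = 408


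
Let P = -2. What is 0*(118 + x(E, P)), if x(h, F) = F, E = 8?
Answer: 0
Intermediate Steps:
0*(118 + x(E, P)) = 0*(118 - 2) = 0*116 = 0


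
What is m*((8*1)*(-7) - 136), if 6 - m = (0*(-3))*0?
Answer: -1152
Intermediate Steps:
m = 6 (m = 6 - 0*(-3)*0 = 6 - 0*0 = 6 - 1*0 = 6 + 0 = 6)
m*((8*1)*(-7) - 136) = 6*((8*1)*(-7) - 136) = 6*(8*(-7) - 136) = 6*(-56 - 136) = 6*(-192) = -1152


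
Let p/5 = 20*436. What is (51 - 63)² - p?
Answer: -43456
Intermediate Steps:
p = 43600 (p = 5*(20*436) = 5*8720 = 43600)
(51 - 63)² - p = (51 - 63)² - 1*43600 = (-12)² - 43600 = 144 - 43600 = -43456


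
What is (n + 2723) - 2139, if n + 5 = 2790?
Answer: 3369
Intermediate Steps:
n = 2785 (n = -5 + 2790 = 2785)
(n + 2723) - 2139 = (2785 + 2723) - 2139 = 5508 - 2139 = 3369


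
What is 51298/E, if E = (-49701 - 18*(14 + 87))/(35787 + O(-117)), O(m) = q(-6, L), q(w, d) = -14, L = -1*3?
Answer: -141160258/3963 ≈ -35620.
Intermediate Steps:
L = -3
O(m) = -14
E = -51519/35773 (E = (-49701 - 18*(14 + 87))/(35787 - 14) = (-49701 - 18*101)/35773 = (-49701 - 1818)*(1/35773) = -51519*1/35773 = -51519/35773 ≈ -1.4402)
51298/E = 51298/(-51519/35773) = 51298*(-35773/51519) = -141160258/3963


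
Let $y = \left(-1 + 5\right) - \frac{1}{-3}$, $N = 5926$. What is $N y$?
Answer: $\frac{77038}{3} \approx 25679.0$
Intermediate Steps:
$y = \frac{13}{3}$ ($y = 4 - - \frac{1}{3} = 4 + \frac{1}{3} = \frac{13}{3} \approx 4.3333$)
$N y = 5926 \cdot \frac{13}{3} = \frac{77038}{3}$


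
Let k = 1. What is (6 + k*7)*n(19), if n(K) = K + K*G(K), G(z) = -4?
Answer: -741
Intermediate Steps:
n(K) = -3*K (n(K) = K + K*(-4) = K - 4*K = -3*K)
(6 + k*7)*n(19) = (6 + 1*7)*(-3*19) = (6 + 7)*(-57) = 13*(-57) = -741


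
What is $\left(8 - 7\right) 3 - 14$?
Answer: $-11$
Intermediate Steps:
$\left(8 - 7\right) 3 - 14 = 1 \cdot 3 - 14 = 3 - 14 = -11$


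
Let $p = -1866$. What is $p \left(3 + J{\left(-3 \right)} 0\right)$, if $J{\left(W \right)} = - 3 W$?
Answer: $-5598$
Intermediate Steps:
$p \left(3 + J{\left(-3 \right)} 0\right) = - 1866 \left(3 + \left(-3\right) \left(-3\right) 0\right) = - 1866 \left(3 + 9 \cdot 0\right) = - 1866 \left(3 + 0\right) = \left(-1866\right) 3 = -5598$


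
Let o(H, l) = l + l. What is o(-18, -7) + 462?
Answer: 448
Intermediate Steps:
o(H, l) = 2*l
o(-18, -7) + 462 = 2*(-7) + 462 = -14 + 462 = 448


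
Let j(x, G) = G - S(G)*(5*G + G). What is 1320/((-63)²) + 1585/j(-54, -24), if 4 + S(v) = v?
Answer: -104105/1788696 ≈ -0.058202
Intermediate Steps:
S(v) = -4 + v
j(x, G) = G - 6*G*(-4 + G) (j(x, G) = G - (-4 + G)*(5*G + G) = G - (-4 + G)*6*G = G - 6*G*(-4 + G))
1320/((-63)²) + 1585/j(-54, -24) = 1320/((-63)²) + 1585/((-24*(25 - 6*(-24)))) = 1320/3969 + 1585/((-24*(25 + 144))) = 1320*(1/3969) + 1585/((-24*169)) = 440/1323 + 1585/(-4056) = 440/1323 + 1585*(-1/4056) = 440/1323 - 1585/4056 = -104105/1788696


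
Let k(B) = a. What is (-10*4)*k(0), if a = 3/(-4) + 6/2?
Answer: -90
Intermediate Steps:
a = 9/4 (a = 3*(-¼) + 6*(½) = -¾ + 3 = 9/4 ≈ 2.2500)
k(B) = 9/4
(-10*4)*k(0) = -10*4*(9/4) = -40*9/4 = -90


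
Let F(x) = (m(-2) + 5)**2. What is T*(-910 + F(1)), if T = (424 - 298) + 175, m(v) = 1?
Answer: -263074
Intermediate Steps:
T = 301 (T = 126 + 175 = 301)
F(x) = 36 (F(x) = (1 + 5)**2 = 6**2 = 36)
T*(-910 + F(1)) = 301*(-910 + 36) = 301*(-874) = -263074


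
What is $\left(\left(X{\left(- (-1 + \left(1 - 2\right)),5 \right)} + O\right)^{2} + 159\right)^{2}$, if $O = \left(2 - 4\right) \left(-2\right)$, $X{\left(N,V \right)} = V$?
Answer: $57600$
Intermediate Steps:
$O = 4$ ($O = \left(-2\right) \left(-2\right) = 4$)
$\left(\left(X{\left(- (-1 + \left(1 - 2\right)),5 \right)} + O\right)^{2} + 159\right)^{2} = \left(\left(5 + 4\right)^{2} + 159\right)^{2} = \left(9^{2} + 159\right)^{2} = \left(81 + 159\right)^{2} = 240^{2} = 57600$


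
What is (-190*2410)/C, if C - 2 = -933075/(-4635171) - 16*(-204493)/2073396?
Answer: -8149386222975660/67262008087 ≈ -1.2116e+5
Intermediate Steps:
C = 336310040435/88986527877 (C = 2 + (-933075/(-4635171) - 16*(-204493)/2073396) = 2 + (-933075*(-1/4635171) + 3271888*(1/2073396)) = 2 + (103675/515019 + 817972/518349) = 2 + 158336984681/88986527877 = 336310040435/88986527877 ≈ 3.7793)
(-190*2410)/C = (-190*2410)/(336310040435/88986527877) = -457900*88986527877/336310040435 = -8149386222975660/67262008087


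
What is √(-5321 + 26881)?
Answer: 14*√110 ≈ 146.83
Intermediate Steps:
√(-5321 + 26881) = √21560 = 14*√110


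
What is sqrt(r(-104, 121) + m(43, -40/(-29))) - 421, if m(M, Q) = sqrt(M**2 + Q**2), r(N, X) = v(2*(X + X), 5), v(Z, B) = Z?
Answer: -421 + sqrt(407044 + 29*sqrt(1556609))/29 ≈ -398.04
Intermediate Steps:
r(N, X) = 4*X (r(N, X) = 2*(X + X) = 2*(2*X) = 4*X)
sqrt(r(-104, 121) + m(43, -40/(-29))) - 421 = sqrt(4*121 + sqrt(43**2 + (-40/(-29))**2)) - 421 = sqrt(484 + sqrt(1849 + (-40*(-1/29))**2)) - 421 = sqrt(484 + sqrt(1849 + (40/29)**2)) - 421 = sqrt(484 + sqrt(1849 + 1600/841)) - 421 = sqrt(484 + sqrt(1556609/841)) - 421 = sqrt(484 + sqrt(1556609)/29) - 421 = -421 + sqrt(484 + sqrt(1556609)/29)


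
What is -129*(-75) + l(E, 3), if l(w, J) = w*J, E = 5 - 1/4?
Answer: 38757/4 ≈ 9689.3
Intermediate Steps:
E = 19/4 (E = 5 - 1*1/4 = 5 - 1/4 = 19/4 ≈ 4.7500)
l(w, J) = J*w
-129*(-75) + l(E, 3) = -129*(-75) + 3*(19/4) = 9675 + 57/4 = 38757/4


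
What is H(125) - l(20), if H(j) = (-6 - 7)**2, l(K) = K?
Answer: 149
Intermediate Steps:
H(j) = 169 (H(j) = (-13)**2 = 169)
H(125) - l(20) = 169 - 1*20 = 169 - 20 = 149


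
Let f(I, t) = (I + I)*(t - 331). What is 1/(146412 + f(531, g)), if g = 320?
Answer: 1/134730 ≈ 7.4222e-6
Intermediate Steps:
f(I, t) = 2*I*(-331 + t) (f(I, t) = (2*I)*(-331 + t) = 2*I*(-331 + t))
1/(146412 + f(531, g)) = 1/(146412 + 2*531*(-331 + 320)) = 1/(146412 + 2*531*(-11)) = 1/(146412 - 11682) = 1/134730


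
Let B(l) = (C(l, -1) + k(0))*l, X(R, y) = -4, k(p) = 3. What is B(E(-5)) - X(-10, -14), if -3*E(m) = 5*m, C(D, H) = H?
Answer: 62/3 ≈ 20.667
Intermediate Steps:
E(m) = -5*m/3
B(l) = 2*l (B(l) = (-1 + 3)*l = 2*l)
B(E(-5)) - X(-10, -14) = 2*(-5/3*(-5)) - 1*(-4) = 2*(25/3) + 4 = 50/3 + 4 = 62/3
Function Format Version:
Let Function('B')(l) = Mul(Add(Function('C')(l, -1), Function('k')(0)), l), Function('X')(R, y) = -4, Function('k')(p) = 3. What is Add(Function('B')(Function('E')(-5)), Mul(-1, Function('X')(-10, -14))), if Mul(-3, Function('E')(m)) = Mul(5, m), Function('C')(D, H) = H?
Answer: Rational(62, 3) ≈ 20.667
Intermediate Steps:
Function('E')(m) = Mul(Rational(-5, 3), m) (Function('E')(m) = Mul(Rational(-1, 3), Mul(5, m)) = Mul(Rational(-5, 3), m))
Function('B')(l) = Mul(2, l) (Function('B')(l) = Mul(Add(-1, 3), l) = Mul(2, l))
Add(Function('B')(Function('E')(-5)), Mul(-1, Function('X')(-10, -14))) = Add(Mul(2, Mul(Rational(-5, 3), -5)), Mul(-1, -4)) = Add(Mul(2, Rational(25, 3)), 4) = Add(Rational(50, 3), 4) = Rational(62, 3)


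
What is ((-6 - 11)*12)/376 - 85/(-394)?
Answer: -3026/9259 ≈ -0.32682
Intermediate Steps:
((-6 - 11)*12)/376 - 85/(-394) = -17*12*(1/376) - 85*(-1/394) = -204*1/376 + 85/394 = -51/94 + 85/394 = -3026/9259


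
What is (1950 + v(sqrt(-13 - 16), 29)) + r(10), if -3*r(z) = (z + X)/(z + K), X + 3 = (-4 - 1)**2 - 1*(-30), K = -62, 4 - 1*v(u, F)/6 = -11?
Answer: 159151/78 ≈ 2040.4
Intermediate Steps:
v(u, F) = 90 (v(u, F) = 24 - 6*(-11) = 24 + 66 = 90)
X = 52 (X = -3 + ((-4 - 1)**2 - 1*(-30)) = -3 + ((-5)**2 + 30) = -3 + (25 + 30) = -3 + 55 = 52)
r(z) = -(52 + z)/(3*(-62 + z)) (r(z) = -(z + 52)/(3*(z - 62)) = -(52 + z)/(3*(-62 + z)))
(1950 + v(sqrt(-13 - 16), 29)) + r(10) = (1950 + 90) + (-52 - 1*10)/(3*(-62 + 10)) = 2040 + (1/3)*(-52 - 10)/(-52) = 2040 + (1/3)*(-1/52)*(-62) = 2040 + 31/78 = 159151/78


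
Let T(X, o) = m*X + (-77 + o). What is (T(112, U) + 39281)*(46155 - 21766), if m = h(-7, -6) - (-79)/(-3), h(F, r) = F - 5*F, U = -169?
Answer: 2869731685/3 ≈ 9.5658e+8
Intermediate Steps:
h(F, r) = -4*F
m = 5/3 (m = -4*(-7) - (-79)/(-3) = 28 - (-79)*(-1)/3 = 28 - 1*79/3 = 28 - 79/3 = 5/3 ≈ 1.6667)
T(X, o) = -77 + o + 5*X/3 (T(X, o) = 5*X/3 + (-77 + o) = -77 + o + 5*X/3)
(T(112, U) + 39281)*(46155 - 21766) = ((-77 - 169 + (5/3)*112) + 39281)*(46155 - 21766) = ((-77 - 169 + 560/3) + 39281)*24389 = (-178/3 + 39281)*24389 = (117665/3)*24389 = 2869731685/3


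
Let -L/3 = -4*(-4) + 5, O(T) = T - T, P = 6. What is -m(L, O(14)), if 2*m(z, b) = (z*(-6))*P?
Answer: -1134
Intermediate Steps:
O(T) = 0
L = -63 (L = -3*(-4*(-4) + 5) = -3*(16 + 5) = -3*21 = -63)
m(z, b) = -18*z (m(z, b) = ((z*(-6))*6)/2 = (-6*z*6)/2 = (-36*z)/2 = -18*z)
-m(L, O(14)) = -(-18)*(-63) = -1*1134 = -1134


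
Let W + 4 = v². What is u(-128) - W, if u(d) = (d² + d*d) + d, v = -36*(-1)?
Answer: 31348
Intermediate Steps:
v = 36
u(d) = d + 2*d² (u(d) = (d² + d²) + d = 2*d² + d = d + 2*d²)
W = 1292 (W = -4 + 36² = -4 + 1296 = 1292)
u(-128) - W = -128*(1 + 2*(-128)) - 1*1292 = -128*(1 - 256) - 1292 = -128*(-255) - 1292 = 32640 - 1292 = 31348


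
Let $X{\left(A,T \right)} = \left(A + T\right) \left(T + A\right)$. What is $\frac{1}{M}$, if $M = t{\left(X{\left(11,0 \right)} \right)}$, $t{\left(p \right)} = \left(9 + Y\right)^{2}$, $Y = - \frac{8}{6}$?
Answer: $\frac{9}{529} \approx 0.017013$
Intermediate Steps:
$Y = - \frac{4}{3}$ ($Y = \left(-8\right) \frac{1}{6} = - \frac{4}{3} \approx -1.3333$)
$X{\left(A,T \right)} = \left(A + T\right)^{2}$ ($X{\left(A,T \right)} = \left(A + T\right) \left(A + T\right) = \left(A + T\right)^{2}$)
$t{\left(p \right)} = \frac{529}{9}$ ($t{\left(p \right)} = \left(9 - \frac{4}{3}\right)^{2} = \left(\frac{23}{3}\right)^{2} = \frac{529}{9}$)
$M = \frac{529}{9} \approx 58.778$
$\frac{1}{M} = \frac{1}{\frac{529}{9}} = \frac{9}{529}$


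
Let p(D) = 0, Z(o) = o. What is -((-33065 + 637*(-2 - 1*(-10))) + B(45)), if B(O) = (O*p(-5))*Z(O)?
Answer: 27969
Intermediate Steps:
B(O) = 0 (B(O) = (O*0)*O = 0*O = 0)
-((-33065 + 637*(-2 - 1*(-10))) + B(45)) = -((-33065 + 637*(-2 - 1*(-10))) + 0) = -((-33065 + 637*(-2 + 10)) + 0) = -((-33065 + 637*8) + 0) = -((-33065 + 5096) + 0) = -(-27969 + 0) = -1*(-27969) = 27969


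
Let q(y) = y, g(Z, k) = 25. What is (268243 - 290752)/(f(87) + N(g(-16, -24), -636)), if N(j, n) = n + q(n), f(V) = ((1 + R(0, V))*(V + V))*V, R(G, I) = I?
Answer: -7503/443624 ≈ -0.016913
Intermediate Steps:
f(V) = 2*V**2*(1 + V) (f(V) = ((1 + V)*(V + V))*V = ((1 + V)*(2*V))*V = (2*V*(1 + V))*V = 2*V**2*(1 + V))
N(j, n) = 2*n (N(j, n) = n + n = 2*n)
(268243 - 290752)/(f(87) + N(g(-16, -24), -636)) = (268243 - 290752)/(2*87**2*(1 + 87) + 2*(-636)) = -22509/(2*7569*88 - 1272) = -22509/(1332144 - 1272) = -22509/1330872 = -22509*1/1330872 = -7503/443624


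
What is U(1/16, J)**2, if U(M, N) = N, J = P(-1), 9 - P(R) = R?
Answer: 100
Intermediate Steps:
P(R) = 9 - R
J = 10 (J = 9 - 1*(-1) = 9 + 1 = 10)
U(1/16, J)**2 = 10**2 = 100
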